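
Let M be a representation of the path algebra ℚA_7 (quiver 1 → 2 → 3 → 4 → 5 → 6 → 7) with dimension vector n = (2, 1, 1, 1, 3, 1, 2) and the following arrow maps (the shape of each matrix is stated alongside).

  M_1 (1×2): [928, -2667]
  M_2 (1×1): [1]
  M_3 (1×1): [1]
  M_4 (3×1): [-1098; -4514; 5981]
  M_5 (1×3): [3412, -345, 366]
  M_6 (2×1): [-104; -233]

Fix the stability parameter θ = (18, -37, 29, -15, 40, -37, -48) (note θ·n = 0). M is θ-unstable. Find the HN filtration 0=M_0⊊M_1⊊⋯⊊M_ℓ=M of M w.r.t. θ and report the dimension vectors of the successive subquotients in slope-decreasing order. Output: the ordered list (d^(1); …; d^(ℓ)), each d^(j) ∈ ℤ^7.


Via rank(M_{q-1}∘⋯∘M_p): M ≅ I[1,1], I[1,5], I[5,5], I[5,7], I[7,7].
μ_θ-semistable layers: μ^(1)=40; μ^(2)=18; μ^(3)=7; μ^(4)=-19/2; μ^(5)=-15; μ^(6)=-48

((0, 0, 0, 0, 2, 0, 0); (1, 0, 0, 0, 0, 0, 0); (0, 0, 1, 1, 0, 0, 0); (1, 1, 0, 0, 0, 0, 0); (0, 0, 0, 0, 1, 1, 1); (0, 0, 0, 0, 0, 0, 1))


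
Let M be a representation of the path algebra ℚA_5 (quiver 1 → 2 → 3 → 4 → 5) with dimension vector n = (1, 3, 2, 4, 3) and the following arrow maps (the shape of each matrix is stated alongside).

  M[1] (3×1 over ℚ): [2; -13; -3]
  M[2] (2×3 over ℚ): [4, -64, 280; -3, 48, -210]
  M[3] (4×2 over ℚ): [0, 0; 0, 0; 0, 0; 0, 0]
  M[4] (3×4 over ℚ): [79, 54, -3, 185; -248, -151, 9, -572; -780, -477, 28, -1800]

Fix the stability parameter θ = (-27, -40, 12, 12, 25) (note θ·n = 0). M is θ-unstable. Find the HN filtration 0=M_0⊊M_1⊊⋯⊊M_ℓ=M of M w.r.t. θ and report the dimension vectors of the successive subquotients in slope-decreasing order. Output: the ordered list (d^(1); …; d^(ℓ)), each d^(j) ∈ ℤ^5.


Interval decomposition of M: I[1,2], I[2,2], I[2,3], I[3,3], I[4,4], I[4,5]^3.
HN type (ℓ=4): μ^(1)=25; μ^(2)=12; μ^(3)=-67/2; μ^(4)=-40

((0, 0, 0, 0, 3); (0, 0, 2, 4, 0); (1, 1, 0, 0, 0); (0, 2, 0, 0, 0))


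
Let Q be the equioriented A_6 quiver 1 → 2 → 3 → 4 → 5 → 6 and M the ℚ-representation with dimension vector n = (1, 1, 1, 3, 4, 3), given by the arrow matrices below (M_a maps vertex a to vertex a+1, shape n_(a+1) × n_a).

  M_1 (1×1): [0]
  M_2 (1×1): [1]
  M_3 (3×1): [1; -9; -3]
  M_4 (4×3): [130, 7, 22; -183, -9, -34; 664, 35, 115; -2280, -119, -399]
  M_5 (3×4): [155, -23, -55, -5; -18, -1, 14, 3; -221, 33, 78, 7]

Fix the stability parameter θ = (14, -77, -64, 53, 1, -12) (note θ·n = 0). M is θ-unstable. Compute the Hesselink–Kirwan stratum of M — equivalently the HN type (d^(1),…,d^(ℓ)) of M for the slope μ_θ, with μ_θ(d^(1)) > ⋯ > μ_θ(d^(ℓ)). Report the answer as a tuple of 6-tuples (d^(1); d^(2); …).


Interval decomposition of M: I[1,1], I[2,6], I[4,6]^2, I[5,5].
HN type (ℓ=4): μ^(1)=14; μ^(2)=1; μ^(3)=-64; μ^(4)=-77

((1, 0, 0, 3, 3, 3); (0, 0, 0, 0, 1, 0); (0, 0, 1, 0, 0, 0); (0, 1, 0, 0, 0, 0))


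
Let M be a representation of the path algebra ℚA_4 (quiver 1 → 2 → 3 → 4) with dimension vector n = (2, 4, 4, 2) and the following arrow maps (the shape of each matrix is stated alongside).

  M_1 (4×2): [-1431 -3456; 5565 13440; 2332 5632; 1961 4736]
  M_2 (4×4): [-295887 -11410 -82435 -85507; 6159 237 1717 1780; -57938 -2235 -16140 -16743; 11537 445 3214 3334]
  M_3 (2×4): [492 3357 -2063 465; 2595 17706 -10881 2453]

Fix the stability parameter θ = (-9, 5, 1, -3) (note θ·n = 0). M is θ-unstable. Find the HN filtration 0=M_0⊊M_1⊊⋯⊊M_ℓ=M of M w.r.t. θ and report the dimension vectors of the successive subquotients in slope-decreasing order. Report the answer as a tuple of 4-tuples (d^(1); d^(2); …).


Interval decomposition of M: I[1,1], I[1,2], I[2,3], I[2,4]^2, I[3,3].
HN type (ℓ=4): μ^(1)=5; μ^(2)=3; μ^(3)=1; μ^(4)=-9

((0, 1, 0, 0); (0, 1, 1, 0); (0, 2, 3, 2); (2, 0, 0, 0))


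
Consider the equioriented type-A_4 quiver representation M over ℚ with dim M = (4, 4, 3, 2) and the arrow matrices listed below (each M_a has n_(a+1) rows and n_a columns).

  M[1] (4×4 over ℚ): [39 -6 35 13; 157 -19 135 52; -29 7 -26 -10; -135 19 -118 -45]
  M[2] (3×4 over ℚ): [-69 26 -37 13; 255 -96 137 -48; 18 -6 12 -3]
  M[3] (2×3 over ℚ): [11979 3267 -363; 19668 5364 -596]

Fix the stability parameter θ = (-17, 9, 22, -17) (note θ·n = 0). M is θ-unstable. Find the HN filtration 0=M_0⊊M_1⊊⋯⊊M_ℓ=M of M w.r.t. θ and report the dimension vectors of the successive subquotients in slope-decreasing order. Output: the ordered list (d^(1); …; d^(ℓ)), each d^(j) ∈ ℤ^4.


Barcode: M ≅ I[1,2]^2, I[1,3]^2, I[3,4], I[4,4]. HN layers by μ_θ (4 steps, strictly decreasing):
  μ^(1)=22; μ^(2)=9; μ^(3)=5/2; μ^(4)=-17

((0, 0, 2, 0); (0, 4, 0, 0); (0, 0, 1, 1); (4, 0, 0, 1))


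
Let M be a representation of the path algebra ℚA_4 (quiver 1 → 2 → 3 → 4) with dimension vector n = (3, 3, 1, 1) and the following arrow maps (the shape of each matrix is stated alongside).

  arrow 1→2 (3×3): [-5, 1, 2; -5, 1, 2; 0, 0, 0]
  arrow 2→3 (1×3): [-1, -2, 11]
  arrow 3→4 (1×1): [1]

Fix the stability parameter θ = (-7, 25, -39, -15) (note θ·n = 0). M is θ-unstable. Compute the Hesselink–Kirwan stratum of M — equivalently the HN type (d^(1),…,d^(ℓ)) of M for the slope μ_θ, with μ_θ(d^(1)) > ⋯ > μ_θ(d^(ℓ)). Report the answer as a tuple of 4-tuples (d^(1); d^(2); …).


Barcode: M ≅ I[1,1]^2, I[1,4], I[2,2]^2. HN layers by μ_θ (3 steps, strictly decreasing):
  μ^(1)=25; μ^(2)=-7; μ^(3)=-9

((0, 2, 0, 0); (2, 0, 0, 0); (1, 1, 1, 1))


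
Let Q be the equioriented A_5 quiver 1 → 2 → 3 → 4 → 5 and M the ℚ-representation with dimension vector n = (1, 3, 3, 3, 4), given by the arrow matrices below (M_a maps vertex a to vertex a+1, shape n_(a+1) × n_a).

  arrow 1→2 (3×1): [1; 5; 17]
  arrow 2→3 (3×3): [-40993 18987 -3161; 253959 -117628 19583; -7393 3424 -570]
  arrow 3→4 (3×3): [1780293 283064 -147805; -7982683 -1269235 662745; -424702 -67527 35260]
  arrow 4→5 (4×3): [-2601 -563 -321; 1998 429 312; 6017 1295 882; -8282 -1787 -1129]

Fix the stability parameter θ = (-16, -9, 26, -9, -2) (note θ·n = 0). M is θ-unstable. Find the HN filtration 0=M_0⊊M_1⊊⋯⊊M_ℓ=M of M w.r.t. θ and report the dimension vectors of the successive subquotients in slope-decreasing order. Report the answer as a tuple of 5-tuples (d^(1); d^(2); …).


Barcode: M ≅ I[1,3], I[2,5]^2, I[4,5], I[5,5]. HN layers by μ_θ (5 steps, strictly decreasing):
  μ^(1)=26; μ^(2)=5; μ^(3)=-2; μ^(4)=-9; μ^(5)=-16

((0, 0, 1, 0, 0); (0, 0, 2, 2, 2); (0, 0, 0, 0, 2); (0, 3, 0, 1, 0); (1, 0, 0, 0, 0))


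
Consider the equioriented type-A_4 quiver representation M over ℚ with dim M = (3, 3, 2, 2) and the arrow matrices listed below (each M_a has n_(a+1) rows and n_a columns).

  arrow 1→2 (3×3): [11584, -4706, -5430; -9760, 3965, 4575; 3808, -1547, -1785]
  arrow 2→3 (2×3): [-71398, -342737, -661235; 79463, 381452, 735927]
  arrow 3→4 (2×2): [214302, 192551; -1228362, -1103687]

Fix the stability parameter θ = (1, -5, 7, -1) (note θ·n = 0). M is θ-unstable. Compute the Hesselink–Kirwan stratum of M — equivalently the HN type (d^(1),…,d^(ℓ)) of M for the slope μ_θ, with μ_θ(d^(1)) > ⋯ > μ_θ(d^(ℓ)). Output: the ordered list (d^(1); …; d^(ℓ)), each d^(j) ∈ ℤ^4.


Via rank(M_{q-1}∘⋯∘M_p): M ≅ I[1,1]^2, I[1,4], I[2,2], I[2,4].
μ_θ-semistable layers: μ^(1)=3; μ^(2)=1; μ^(3)=-2; μ^(4)=-5

((0, 0, 2, 2); (2, 0, 0, 0); (1, 1, 0, 0); (0, 2, 0, 0))


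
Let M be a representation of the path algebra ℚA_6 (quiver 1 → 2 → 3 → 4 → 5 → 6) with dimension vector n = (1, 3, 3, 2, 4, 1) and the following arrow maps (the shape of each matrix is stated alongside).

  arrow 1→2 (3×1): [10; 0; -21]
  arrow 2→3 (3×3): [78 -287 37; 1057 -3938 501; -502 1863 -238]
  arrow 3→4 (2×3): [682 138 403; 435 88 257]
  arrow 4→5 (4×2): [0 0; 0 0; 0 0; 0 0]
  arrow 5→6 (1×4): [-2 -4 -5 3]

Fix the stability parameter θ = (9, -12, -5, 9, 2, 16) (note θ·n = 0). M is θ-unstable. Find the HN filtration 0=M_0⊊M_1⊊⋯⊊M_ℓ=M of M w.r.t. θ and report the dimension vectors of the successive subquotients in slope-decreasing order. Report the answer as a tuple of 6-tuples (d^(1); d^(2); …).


Barcode: M ≅ I[1,4], I[2,3], I[2,4], I[5,5]^3, I[5,6]. HN layers by μ_θ (6 steps, strictly decreasing):
  μ^(1)=16; μ^(2)=9; μ^(3)=2; μ^(4)=-8/3; μ^(5)=-5; μ^(6)=-12

((0, 0, 0, 0, 0, 1); (0, 0, 0, 2, 0, 0); (0, 0, 0, 0, 4, 0); (1, 1, 1, 0, 0, 0); (0, 0, 2, 0, 0, 0); (0, 2, 0, 0, 0, 0))


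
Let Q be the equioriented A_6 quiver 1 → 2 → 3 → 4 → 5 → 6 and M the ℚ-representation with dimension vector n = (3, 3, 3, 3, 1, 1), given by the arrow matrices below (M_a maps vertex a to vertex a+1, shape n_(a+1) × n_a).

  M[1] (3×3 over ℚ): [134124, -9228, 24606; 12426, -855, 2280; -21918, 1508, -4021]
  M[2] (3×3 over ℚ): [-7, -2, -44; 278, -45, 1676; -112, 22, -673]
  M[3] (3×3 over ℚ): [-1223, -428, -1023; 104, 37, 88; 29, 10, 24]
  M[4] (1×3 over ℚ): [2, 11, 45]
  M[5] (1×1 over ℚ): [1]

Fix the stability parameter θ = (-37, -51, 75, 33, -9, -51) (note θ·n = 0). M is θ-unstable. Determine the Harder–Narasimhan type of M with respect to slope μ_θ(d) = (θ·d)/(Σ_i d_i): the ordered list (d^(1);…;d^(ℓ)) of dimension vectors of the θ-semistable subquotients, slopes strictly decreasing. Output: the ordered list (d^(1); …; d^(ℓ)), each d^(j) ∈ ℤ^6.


Interval decomposition of M: I[1,1], I[1,4], I[1,6], I[2,4].
HN type (ℓ=5): μ^(1)=54; μ^(2)=12; μ^(3)=-37; μ^(4)=-44; μ^(5)=-51

((0, 0, 2, 2, 0, 0); (0, 0, 1, 1, 1, 1); (1, 0, 0, 0, 0, 0); (2, 2, 0, 0, 0, 0); (0, 1, 0, 0, 0, 0))


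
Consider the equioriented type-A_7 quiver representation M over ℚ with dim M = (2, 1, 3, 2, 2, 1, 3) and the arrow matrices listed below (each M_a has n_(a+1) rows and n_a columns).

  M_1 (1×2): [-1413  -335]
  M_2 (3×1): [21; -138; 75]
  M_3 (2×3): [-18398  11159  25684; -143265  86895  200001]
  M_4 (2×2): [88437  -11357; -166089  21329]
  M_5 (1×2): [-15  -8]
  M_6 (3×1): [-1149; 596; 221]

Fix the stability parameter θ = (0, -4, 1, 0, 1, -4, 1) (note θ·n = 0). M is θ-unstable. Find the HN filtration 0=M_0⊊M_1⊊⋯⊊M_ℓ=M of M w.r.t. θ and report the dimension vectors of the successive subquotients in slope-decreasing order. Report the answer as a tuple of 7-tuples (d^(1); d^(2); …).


Barcode: M ≅ I[1,1], I[1,3], I[3,4], I[3,7], I[5,5], I[7,7]^2. HN layers by μ_θ (5 steps, strictly decreasing):
  μ^(1)=1; μ^(2)=1/2; μ^(3)=0; μ^(4)=-1/2; μ^(5)=-2

((0, 0, 1, 0, 1, 0, 3); (0, 0, 1, 1, 0, 0, 0); (1, 0, 0, 0, 0, 0, 0); (0, 0, 1, 1, 1, 1, 0); (1, 1, 0, 0, 0, 0, 0))


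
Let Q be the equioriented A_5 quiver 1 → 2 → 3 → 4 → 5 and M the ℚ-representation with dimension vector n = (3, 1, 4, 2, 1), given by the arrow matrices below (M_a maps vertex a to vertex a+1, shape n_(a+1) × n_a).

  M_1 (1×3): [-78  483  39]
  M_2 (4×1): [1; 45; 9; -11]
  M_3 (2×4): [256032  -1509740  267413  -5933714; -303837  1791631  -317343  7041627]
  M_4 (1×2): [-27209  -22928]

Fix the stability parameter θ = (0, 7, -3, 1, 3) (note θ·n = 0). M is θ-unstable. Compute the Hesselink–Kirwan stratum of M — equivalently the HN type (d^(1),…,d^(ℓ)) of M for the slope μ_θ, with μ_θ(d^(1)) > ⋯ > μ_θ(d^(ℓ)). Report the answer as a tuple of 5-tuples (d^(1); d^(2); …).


Barcode: M ≅ I[1,1]^2, I[1,5], I[3,3]^2, I[3,4]. HN layers by μ_θ (5 steps, strictly decreasing):
  μ^(1)=3; μ^(2)=5/3; μ^(3)=1; μ^(4)=0; μ^(5)=-3

((0, 0, 0, 0, 1); (0, 1, 1, 1, 0); (0, 0, 0, 1, 0); (3, 0, 0, 0, 0); (0, 0, 3, 0, 0))


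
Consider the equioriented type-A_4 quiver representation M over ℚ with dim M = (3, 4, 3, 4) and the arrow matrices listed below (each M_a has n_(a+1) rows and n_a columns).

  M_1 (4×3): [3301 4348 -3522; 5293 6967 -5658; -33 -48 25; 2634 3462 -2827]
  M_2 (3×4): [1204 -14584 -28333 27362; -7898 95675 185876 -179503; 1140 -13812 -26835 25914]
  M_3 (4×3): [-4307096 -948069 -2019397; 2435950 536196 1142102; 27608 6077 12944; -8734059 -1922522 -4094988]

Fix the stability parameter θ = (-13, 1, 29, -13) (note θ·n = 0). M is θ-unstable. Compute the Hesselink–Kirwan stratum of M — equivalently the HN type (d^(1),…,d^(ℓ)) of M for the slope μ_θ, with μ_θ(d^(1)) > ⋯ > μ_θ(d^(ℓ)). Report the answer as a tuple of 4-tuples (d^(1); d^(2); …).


Interval decomposition of M: I[1,2], I[1,4]^2, I[2,2], I[3,4], I[4,4].
HN type (ℓ=3): μ^(1)=8; μ^(2)=1; μ^(3)=-13

((0, 0, 3, 3); (0, 4, 0, 0); (3, 0, 0, 1))


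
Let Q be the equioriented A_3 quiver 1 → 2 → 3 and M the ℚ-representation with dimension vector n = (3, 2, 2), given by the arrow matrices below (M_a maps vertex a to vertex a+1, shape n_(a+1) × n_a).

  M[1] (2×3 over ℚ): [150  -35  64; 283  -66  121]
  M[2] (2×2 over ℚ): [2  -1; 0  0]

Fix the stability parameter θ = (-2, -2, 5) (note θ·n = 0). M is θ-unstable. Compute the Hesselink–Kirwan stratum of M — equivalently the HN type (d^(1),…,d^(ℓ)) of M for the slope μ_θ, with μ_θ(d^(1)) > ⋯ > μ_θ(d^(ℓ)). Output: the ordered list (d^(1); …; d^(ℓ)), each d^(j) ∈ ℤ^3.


Barcode: M ≅ I[1,1], I[1,2], I[1,3], I[3,3]. HN layers by μ_θ (2 steps, strictly decreasing):
  μ^(1)=5; μ^(2)=-2

((0, 0, 2); (3, 2, 0))


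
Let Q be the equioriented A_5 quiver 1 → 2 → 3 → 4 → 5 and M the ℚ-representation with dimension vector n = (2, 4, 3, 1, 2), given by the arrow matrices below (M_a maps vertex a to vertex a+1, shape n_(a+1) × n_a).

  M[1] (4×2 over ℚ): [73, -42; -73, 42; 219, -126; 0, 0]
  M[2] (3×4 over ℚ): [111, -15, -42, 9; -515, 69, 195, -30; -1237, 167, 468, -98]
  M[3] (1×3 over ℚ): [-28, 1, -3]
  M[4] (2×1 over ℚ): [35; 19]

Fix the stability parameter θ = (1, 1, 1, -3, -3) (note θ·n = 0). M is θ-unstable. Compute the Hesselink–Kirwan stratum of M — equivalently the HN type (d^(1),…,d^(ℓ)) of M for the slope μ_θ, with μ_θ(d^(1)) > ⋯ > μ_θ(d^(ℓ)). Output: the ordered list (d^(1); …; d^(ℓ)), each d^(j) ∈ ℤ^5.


Barcode: M ≅ I[1,1], I[1,5], I[2,2], I[2,3]^2, I[5,5]. HN layers by μ_θ (3 steps, strictly decreasing):
  μ^(1)=1; μ^(2)=-3/5; μ^(3)=-3

((1, 3, 2, 0, 0); (1, 1, 1, 1, 1); (0, 0, 0, 0, 1))


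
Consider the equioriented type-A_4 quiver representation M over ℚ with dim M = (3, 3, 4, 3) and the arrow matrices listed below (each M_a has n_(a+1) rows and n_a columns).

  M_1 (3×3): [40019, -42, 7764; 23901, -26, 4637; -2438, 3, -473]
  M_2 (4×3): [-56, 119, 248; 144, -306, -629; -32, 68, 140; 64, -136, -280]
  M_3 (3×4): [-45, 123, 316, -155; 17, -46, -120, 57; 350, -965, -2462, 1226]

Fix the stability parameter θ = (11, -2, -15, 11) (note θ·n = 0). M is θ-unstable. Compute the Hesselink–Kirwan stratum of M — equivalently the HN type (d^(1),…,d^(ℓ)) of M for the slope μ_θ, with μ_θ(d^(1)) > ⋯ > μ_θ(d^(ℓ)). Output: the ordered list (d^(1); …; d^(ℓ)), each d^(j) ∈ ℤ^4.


Barcode: M ≅ I[1,2], I[1,4]^2, I[3,3], I[3,4]. HN layers by μ_θ (4 steps, strictly decreasing):
  μ^(1)=11; μ^(2)=9/2; μ^(3)=-2; μ^(4)=-15

((0, 0, 0, 3); (1, 1, 0, 0); (2, 2, 2, 0); (0, 0, 2, 0))


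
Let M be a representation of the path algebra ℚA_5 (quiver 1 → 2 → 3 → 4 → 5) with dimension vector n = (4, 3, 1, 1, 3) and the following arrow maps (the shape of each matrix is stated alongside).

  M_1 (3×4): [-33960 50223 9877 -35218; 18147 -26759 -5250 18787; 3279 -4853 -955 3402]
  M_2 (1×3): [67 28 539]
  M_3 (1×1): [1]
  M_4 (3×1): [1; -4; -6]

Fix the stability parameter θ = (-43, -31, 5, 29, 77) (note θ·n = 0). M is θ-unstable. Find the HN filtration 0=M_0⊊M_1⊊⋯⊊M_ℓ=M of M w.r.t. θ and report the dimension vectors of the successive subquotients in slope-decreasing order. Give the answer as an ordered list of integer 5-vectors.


Barcode: M ≅ I[1,1], I[1,2]^2, I[1,5], I[5,5]^2. HN layers by μ_θ (5 steps, strictly decreasing):
  μ^(1)=77; μ^(2)=29; μ^(3)=5; μ^(4)=-31; μ^(5)=-43

((0, 0, 0, 0, 3); (0, 0, 0, 1, 0); (0, 0, 1, 0, 0); (0, 3, 0, 0, 0); (4, 0, 0, 0, 0))


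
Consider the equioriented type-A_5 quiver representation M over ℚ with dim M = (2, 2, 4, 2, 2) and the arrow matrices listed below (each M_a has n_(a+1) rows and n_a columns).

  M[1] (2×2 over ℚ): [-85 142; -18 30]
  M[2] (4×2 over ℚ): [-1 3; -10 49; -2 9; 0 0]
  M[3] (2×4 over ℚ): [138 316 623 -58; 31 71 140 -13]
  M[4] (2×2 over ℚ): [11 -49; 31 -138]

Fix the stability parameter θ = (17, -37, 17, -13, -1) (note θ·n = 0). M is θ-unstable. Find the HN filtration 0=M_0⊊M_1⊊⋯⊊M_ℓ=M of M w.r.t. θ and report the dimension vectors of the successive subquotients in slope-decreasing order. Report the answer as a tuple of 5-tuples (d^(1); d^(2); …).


Via rank(M_{q-1}∘⋯∘M_p): M ≅ I[1,5]^2, I[3,3]^2.
μ_θ-semistable layers: μ^(1)=17; μ^(2)=1; μ^(3)=-10

((0, 0, 2, 0, 0); (0, 0, 2, 2, 2); (2, 2, 0, 0, 0))


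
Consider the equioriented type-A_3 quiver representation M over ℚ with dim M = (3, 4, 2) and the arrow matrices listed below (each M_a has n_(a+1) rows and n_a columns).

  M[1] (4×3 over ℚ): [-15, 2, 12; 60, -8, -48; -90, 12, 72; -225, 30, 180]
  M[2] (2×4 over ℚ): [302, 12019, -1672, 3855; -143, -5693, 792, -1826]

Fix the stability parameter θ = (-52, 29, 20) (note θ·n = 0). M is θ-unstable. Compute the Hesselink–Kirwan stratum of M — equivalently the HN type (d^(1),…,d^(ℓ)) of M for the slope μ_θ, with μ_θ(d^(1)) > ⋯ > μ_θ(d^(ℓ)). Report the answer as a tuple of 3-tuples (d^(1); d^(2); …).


Interval decomposition of M: I[1,1]^2, I[1,3], I[2,2]^2, I[2,3].
HN type (ℓ=3): μ^(1)=29; μ^(2)=49/2; μ^(3)=-52

((0, 2, 0); (0, 2, 2); (3, 0, 0))


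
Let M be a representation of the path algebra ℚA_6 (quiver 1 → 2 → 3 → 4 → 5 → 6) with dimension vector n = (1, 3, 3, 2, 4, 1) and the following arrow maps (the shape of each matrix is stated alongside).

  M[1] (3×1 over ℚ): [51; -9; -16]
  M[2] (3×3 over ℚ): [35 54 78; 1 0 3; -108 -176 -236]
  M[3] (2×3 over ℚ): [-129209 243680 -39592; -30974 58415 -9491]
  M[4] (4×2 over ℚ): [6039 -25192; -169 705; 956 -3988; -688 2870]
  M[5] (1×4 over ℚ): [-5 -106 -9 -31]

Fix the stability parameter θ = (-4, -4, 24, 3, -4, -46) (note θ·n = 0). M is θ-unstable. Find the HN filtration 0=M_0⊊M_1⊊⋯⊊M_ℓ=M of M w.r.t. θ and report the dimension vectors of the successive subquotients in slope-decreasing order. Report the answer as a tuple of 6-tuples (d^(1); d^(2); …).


Via rank(M_{q-1}∘⋯∘M_p): M ≅ I[1,6], I[2,2], I[2,5], I[3,3], I[5,5]^2.
μ_θ-semistable layers: μ^(1)=24; μ^(2)=23/3; μ^(3)=-4; μ^(4)=-31/6

((0, 0, 1, 0, 0, 0); (0, 0, 1, 1, 1, 0); (0, 2, 0, 0, 2, 0); (1, 1, 1, 1, 1, 1))


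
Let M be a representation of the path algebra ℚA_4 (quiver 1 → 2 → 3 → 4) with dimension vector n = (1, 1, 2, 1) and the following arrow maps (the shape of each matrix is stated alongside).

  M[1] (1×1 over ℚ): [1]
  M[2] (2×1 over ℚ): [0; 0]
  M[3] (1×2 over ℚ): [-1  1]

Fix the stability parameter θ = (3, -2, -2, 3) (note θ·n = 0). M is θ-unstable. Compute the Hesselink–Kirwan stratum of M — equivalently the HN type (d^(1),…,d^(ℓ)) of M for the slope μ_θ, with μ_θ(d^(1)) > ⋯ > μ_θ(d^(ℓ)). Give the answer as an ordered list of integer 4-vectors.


Barcode: M ≅ I[1,2], I[3,3], I[3,4]. HN layers by μ_θ (3 steps, strictly decreasing):
  μ^(1)=3; μ^(2)=1/2; μ^(3)=-2

((0, 0, 0, 1); (1, 1, 0, 0); (0, 0, 2, 0))


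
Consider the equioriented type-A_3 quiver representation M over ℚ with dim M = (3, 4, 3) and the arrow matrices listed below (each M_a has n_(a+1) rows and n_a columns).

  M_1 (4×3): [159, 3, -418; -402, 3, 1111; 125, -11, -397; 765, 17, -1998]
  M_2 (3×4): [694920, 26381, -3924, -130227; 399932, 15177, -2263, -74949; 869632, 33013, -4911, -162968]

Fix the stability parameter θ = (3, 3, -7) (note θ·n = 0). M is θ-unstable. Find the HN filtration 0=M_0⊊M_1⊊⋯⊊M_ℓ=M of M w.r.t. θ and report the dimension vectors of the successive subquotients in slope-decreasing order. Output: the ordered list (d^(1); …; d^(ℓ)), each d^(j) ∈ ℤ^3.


Interval decomposition of M: I[1,3]^3, I[2,2].
HN type (ℓ=2): μ^(1)=3; μ^(2)=-1/3

((0, 1, 0); (3, 3, 3))


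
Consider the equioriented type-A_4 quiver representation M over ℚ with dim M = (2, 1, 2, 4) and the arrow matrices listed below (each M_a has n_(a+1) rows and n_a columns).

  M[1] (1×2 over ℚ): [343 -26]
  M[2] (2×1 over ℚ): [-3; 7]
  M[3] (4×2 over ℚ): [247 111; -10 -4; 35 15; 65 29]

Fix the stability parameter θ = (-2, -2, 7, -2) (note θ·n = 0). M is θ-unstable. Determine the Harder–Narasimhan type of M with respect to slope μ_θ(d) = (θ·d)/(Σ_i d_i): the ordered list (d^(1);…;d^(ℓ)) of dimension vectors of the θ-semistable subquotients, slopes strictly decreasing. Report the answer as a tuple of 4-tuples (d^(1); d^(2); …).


Barcode: M ≅ I[1,1], I[1,4], I[3,4], I[4,4]^2. HN layers by μ_θ (2 steps, strictly decreasing):
  μ^(1)=5/2; μ^(2)=-2

((0, 0, 2, 2); (2, 1, 0, 2))


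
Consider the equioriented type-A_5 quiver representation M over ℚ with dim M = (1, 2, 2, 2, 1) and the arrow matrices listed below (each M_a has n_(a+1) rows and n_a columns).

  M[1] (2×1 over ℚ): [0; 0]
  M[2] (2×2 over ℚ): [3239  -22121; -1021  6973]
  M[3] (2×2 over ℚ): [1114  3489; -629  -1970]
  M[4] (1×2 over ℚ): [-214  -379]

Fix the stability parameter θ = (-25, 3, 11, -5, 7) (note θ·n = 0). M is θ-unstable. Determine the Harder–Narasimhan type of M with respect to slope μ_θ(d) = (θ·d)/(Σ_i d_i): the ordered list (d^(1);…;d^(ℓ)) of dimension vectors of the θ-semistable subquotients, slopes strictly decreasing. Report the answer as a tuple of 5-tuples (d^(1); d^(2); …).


Interval decomposition of M: I[1,1], I[2,4], I[2,5].
HN type (ℓ=3): μ^(1)=7; μ^(2)=3; μ^(3)=-25

((0, 0, 0, 0, 1); (0, 2, 2, 2, 0); (1, 0, 0, 0, 0))


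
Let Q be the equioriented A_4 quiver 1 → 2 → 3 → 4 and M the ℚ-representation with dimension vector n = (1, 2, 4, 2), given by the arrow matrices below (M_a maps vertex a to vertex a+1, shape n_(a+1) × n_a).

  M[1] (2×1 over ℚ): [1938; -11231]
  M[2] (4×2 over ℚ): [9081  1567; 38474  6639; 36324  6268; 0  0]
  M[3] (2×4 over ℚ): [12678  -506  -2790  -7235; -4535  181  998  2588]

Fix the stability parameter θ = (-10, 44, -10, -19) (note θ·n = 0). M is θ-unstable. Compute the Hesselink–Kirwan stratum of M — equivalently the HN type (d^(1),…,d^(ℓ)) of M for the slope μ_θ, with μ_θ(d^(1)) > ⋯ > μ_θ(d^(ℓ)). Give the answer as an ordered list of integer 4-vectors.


Barcode: M ≅ I[1,3], I[2,4], I[3,3], I[3,4]. HN layers by μ_θ (4 steps, strictly decreasing):
  μ^(1)=17; μ^(2)=5; μ^(3)=-10; μ^(4)=-29/2

((0, 1, 1, 0); (0, 1, 1, 1); (1, 0, 1, 0); (0, 0, 1, 1))


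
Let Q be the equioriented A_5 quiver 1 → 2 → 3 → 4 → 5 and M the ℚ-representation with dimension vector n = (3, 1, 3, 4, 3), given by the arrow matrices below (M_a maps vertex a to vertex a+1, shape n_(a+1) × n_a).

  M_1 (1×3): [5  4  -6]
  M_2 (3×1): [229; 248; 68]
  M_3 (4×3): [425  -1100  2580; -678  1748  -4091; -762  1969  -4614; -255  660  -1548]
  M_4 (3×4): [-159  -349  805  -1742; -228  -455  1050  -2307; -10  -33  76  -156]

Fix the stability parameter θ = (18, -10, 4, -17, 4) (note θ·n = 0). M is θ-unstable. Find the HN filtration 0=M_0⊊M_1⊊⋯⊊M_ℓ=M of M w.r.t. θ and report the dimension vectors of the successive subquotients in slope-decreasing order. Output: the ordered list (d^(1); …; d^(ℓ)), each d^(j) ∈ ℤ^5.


Barcode: M ≅ I[1,1]^2, I[1,5], I[3,5]^2, I[4,4]. HN layers by μ_θ (5 steps, strictly decreasing):
  μ^(1)=18; μ^(2)=4; μ^(3)=-5/4; μ^(4)=-13/2; μ^(5)=-17

((2, 0, 0, 0, 0); (0, 0, 0, 0, 3); (1, 1, 1, 1, 0); (0, 0, 2, 2, 0); (0, 0, 0, 1, 0))


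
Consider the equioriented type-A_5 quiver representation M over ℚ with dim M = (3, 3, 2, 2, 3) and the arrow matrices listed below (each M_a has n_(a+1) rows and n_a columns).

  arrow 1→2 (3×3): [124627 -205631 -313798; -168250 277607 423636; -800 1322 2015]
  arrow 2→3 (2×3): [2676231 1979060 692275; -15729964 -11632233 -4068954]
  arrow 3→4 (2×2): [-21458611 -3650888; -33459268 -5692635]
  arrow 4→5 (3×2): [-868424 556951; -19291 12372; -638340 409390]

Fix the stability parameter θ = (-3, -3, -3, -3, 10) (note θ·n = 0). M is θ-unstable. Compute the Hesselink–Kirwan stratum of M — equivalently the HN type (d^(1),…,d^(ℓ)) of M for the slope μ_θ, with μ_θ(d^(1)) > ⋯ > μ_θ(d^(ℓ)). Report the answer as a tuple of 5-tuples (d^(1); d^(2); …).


Via rank(M_{q-1}∘⋯∘M_p): M ≅ I[1,2], I[1,5]^2, I[5,5].
μ_θ-semistable layers: μ^(1)=10; μ^(2)=-3

((0, 0, 0, 0, 3); (3, 3, 2, 2, 0))


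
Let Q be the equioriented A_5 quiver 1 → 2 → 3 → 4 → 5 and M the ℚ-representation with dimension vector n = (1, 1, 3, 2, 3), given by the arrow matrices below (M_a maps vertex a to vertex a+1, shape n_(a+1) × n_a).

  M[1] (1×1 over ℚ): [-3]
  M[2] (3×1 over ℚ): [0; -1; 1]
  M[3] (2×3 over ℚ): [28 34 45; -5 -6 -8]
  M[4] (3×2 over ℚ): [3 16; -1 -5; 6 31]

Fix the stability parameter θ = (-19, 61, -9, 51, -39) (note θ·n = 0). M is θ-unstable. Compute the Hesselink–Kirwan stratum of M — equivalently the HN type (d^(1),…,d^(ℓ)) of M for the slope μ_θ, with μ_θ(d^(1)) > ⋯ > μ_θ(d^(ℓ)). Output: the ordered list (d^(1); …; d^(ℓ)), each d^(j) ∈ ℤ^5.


Barcode: M ≅ I[1,5], I[3,3], I[3,5], I[5,5]. HN layers by μ_θ (5 steps, strictly decreasing):
  μ^(1)=16; μ^(2)=6; μ^(3)=-9; μ^(4)=-19; μ^(5)=-39

((0, 1, 1, 1, 1); (0, 0, 0, 1, 1); (0, 0, 2, 0, 0); (1, 0, 0, 0, 0); (0, 0, 0, 0, 1))


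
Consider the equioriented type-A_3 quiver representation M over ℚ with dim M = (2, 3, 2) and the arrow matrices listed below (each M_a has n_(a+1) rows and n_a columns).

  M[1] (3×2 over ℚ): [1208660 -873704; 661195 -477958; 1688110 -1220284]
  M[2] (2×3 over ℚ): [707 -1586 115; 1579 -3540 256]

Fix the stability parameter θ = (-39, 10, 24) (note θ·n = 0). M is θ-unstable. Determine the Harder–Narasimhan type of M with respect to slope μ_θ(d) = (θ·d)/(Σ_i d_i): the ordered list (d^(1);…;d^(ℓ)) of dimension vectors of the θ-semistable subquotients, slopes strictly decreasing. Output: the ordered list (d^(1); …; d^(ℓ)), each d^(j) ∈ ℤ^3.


Interval decomposition of M: I[1,1], I[1,2], I[2,3]^2.
HN type (ℓ=3): μ^(1)=24; μ^(2)=10; μ^(3)=-39

((0, 0, 2); (0, 3, 0); (2, 0, 0))


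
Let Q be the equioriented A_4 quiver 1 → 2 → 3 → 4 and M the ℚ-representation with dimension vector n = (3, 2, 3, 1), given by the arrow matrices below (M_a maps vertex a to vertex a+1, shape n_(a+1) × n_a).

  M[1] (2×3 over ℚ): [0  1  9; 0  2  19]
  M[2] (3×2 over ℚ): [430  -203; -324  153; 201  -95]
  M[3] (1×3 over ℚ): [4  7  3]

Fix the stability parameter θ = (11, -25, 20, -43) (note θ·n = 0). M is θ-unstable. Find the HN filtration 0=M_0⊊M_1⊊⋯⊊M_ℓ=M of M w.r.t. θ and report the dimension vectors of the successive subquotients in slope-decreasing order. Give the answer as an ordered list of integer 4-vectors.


Via rank(M_{q-1}∘⋯∘M_p): M ≅ I[1,1], I[1,3], I[1,4], I[3,3].
μ_θ-semistable layers: μ^(1)=20; μ^(2)=11; μ^(3)=-7; μ^(4)=-37/4

((0, 0, 2, 0); (1, 0, 0, 0); (1, 1, 0, 0); (1, 1, 1, 1))


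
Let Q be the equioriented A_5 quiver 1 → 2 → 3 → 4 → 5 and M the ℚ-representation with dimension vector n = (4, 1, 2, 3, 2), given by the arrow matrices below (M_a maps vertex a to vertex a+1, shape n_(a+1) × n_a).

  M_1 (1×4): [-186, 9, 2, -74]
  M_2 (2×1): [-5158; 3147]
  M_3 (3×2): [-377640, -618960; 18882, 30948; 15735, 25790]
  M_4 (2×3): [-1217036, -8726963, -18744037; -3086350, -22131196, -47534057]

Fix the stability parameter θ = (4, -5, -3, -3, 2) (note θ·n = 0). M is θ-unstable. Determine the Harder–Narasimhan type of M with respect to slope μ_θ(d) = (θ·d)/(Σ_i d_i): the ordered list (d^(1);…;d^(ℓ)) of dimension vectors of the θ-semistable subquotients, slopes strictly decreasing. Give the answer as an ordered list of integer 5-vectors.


Interval decomposition of M: I[1,1]^3, I[1,3], I[3,5], I[4,4], I[4,5].
HN type (ℓ=4): μ^(1)=4; μ^(2)=2; μ^(3)=-4/3; μ^(4)=-3

((3, 0, 0, 0, 0); (0, 0, 0, 0, 2); (1, 1, 1, 0, 0); (0, 0, 1, 3, 0))


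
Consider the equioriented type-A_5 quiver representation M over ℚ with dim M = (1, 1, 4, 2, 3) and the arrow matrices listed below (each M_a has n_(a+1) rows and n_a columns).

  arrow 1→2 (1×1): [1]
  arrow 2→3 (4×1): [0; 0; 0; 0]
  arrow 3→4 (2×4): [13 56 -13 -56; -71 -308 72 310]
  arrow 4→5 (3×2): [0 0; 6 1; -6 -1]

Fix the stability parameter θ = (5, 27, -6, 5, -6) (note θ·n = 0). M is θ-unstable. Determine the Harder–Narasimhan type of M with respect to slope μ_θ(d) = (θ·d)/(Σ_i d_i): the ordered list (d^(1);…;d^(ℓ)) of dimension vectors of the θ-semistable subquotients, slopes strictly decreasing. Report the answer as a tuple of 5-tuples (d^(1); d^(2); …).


Interval decomposition of M: I[1,2], I[3,3]^2, I[3,4], I[3,5], I[5,5]^2.
HN type (ℓ=4): μ^(1)=27; μ^(2)=5; μ^(3)=-1/2; μ^(4)=-6

((0, 1, 0, 0, 0); (1, 0, 0, 1, 0); (0, 0, 0, 1, 1); (0, 0, 4, 0, 2))


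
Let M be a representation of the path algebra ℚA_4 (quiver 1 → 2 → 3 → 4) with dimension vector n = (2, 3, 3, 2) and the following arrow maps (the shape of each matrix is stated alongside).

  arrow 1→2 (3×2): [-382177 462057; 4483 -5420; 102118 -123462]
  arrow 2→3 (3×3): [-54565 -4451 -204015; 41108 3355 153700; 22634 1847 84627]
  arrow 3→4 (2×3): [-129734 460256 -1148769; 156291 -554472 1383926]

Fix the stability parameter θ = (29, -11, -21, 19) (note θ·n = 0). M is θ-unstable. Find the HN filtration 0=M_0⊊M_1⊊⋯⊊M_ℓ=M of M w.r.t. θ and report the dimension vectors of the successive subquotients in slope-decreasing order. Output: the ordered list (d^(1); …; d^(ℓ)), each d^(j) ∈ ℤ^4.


Barcode: M ≅ I[1,4]^2, I[2,3]. HN layers by μ_θ (3 steps, strictly decreasing):
  μ^(1)=19; μ^(2)=-1; μ^(3)=-16

((0, 0, 0, 2); (2, 2, 2, 0); (0, 1, 1, 0))


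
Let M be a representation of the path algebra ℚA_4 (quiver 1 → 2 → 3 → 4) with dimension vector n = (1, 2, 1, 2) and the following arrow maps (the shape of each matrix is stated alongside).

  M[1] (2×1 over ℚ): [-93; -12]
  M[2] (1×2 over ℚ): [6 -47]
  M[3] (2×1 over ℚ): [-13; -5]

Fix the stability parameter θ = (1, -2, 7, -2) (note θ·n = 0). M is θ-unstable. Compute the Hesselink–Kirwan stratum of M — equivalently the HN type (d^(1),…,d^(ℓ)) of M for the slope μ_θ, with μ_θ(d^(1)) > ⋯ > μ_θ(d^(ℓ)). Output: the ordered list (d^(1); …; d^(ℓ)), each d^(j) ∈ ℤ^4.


Interval decomposition of M: I[1,4], I[2,2], I[4,4].
HN type (ℓ=3): μ^(1)=5/2; μ^(2)=-1/2; μ^(3)=-2

((0, 0, 1, 1); (1, 1, 0, 0); (0, 1, 0, 1))


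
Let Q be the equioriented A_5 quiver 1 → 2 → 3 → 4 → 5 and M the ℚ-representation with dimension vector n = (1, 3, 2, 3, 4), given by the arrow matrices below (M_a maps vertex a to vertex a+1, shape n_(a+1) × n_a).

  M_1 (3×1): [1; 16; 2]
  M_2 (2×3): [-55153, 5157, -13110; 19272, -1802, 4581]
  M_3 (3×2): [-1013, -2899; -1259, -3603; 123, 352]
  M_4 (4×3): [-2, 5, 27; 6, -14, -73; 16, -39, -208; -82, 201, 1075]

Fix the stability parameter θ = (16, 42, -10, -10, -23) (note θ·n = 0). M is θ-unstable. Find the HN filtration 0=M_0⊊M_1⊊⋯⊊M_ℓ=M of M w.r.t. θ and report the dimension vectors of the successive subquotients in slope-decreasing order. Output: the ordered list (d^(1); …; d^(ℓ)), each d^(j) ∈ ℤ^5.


Barcode: M ≅ I[1,5], I[2,2], I[2,5], I[4,4], I[5,5]^2. HN layers by μ_θ (5 steps, strictly decreasing):
  μ^(1)=42; μ^(2)=3; μ^(3)=-1/4; μ^(4)=-10; μ^(5)=-23

((0, 1, 0, 0, 0); (1, 1, 1, 1, 1); (0, 1, 1, 1, 1); (0, 0, 0, 1, 0); (0, 0, 0, 0, 2))


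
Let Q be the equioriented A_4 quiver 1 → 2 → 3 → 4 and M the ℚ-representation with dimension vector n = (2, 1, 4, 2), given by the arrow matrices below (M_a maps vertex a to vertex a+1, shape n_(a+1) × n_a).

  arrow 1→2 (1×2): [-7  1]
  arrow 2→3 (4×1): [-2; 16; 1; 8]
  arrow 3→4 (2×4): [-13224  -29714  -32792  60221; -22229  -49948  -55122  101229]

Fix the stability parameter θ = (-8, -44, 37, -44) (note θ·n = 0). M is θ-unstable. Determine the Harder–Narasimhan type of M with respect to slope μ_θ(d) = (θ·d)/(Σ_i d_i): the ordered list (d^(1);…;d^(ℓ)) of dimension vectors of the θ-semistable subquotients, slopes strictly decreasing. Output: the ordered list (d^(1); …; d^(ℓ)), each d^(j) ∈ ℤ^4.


Via rank(M_{q-1}∘⋯∘M_p): M ≅ I[1,1], I[1,3], I[3,3], I[3,4]^2.
μ_θ-semistable layers: μ^(1)=37; μ^(2)=-7/2; μ^(3)=-8; μ^(4)=-26

((0, 0, 2, 0); (0, 0, 2, 2); (1, 0, 0, 0); (1, 1, 0, 0))


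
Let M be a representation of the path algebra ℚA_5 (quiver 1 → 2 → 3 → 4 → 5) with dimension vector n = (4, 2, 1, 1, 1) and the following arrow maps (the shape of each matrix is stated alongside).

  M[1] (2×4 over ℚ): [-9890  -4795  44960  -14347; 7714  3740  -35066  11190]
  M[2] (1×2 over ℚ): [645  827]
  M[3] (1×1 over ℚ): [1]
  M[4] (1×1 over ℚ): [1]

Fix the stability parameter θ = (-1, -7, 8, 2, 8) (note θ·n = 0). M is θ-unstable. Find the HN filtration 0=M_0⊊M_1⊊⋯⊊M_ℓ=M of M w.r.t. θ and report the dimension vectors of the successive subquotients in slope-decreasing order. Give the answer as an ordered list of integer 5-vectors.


Via rank(M_{q-1}∘⋯∘M_p): M ≅ I[1,1]^2, I[1,2], I[1,5].
μ_θ-semistable layers: μ^(1)=8; μ^(2)=5; μ^(3)=-1; μ^(4)=-4

((0, 0, 0, 0, 1); (0, 0, 1, 1, 0); (2, 0, 0, 0, 0); (2, 2, 0, 0, 0))


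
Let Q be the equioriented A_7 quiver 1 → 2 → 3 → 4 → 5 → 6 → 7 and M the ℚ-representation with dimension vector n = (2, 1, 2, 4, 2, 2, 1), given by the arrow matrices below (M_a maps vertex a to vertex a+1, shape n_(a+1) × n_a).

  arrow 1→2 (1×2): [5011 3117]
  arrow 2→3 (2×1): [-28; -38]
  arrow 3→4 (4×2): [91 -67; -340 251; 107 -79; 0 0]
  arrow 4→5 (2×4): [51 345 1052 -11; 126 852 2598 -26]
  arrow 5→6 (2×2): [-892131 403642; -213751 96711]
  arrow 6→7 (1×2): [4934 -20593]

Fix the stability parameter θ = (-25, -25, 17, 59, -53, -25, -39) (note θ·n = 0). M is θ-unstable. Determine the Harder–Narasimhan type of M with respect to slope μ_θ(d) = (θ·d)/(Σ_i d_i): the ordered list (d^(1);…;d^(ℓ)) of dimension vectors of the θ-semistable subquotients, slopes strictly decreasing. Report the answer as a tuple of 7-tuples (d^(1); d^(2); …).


Barcode: M ≅ I[1,1], I[1,4], I[3,7], I[4,4], I[4,6]. HN layers by μ_θ (5 steps, strictly decreasing):
  μ^(1)=59; μ^(2)=17; μ^(3)=-19/3; μ^(4)=-41/5; μ^(5)=-25

((0, 0, 0, 2, 0, 0, 0); (0, 0, 1, 0, 0, 0, 0); (0, 0, 0, 1, 1, 1, 0); (0, 0, 1, 1, 1, 1, 1); (2, 1, 0, 0, 0, 0, 0))


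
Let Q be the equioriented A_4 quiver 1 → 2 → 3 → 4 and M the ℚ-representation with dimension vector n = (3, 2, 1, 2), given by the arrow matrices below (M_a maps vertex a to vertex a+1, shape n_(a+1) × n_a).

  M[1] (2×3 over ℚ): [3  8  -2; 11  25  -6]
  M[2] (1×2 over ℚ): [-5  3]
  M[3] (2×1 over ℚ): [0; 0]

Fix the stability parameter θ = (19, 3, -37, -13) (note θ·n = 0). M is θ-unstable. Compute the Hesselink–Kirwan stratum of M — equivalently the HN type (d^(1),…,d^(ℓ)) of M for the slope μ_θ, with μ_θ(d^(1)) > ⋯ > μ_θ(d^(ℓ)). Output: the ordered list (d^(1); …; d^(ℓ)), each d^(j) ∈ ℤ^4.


Interval decomposition of M: I[1,1], I[1,2], I[1,3], I[4,4]^2.
HN type (ℓ=4): μ^(1)=19; μ^(2)=11; μ^(3)=-5; μ^(4)=-13

((1, 0, 0, 0); (1, 1, 0, 0); (1, 1, 1, 0); (0, 0, 0, 2))


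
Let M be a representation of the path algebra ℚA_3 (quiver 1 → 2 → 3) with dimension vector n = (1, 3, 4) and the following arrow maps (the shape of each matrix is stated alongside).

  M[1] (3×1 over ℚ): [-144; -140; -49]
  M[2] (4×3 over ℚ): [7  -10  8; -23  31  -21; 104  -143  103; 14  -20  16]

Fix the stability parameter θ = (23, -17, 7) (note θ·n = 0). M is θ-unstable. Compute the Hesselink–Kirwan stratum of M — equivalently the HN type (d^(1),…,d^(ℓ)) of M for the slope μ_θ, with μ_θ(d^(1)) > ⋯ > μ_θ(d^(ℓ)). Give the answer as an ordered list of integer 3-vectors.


Interval decomposition of M: I[1,3], I[2,2], I[2,3], I[3,3]^2.
HN type (ℓ=3): μ^(1)=7; μ^(2)=3; μ^(3)=-17

((0, 0, 4); (1, 1, 0); (0, 2, 0))


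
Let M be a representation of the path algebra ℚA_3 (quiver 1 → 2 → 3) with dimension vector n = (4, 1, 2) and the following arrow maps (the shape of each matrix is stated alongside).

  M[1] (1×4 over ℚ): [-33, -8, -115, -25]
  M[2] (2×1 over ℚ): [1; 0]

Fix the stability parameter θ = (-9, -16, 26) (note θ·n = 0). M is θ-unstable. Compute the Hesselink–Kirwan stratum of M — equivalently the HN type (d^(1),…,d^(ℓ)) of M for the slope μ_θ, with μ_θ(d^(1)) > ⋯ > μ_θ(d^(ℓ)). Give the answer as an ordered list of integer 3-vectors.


Barcode: M ≅ I[1,1]^3, I[1,3], I[3,3]. HN layers by μ_θ (3 steps, strictly decreasing):
  μ^(1)=26; μ^(2)=-9; μ^(3)=-25/2

((0, 0, 2); (3, 0, 0); (1, 1, 0))


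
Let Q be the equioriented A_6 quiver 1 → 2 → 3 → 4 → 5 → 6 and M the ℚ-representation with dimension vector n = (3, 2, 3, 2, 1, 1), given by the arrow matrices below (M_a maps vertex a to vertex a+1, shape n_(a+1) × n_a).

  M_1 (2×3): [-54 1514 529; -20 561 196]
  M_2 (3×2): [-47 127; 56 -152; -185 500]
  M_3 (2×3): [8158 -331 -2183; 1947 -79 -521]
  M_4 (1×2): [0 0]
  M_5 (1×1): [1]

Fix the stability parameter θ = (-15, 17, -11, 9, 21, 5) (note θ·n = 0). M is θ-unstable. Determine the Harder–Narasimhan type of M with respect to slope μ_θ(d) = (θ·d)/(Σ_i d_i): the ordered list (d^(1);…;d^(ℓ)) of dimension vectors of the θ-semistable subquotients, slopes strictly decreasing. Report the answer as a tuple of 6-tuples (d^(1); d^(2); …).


Interval decomposition of M: I[1,1], I[1,4]^2, I[3,3], I[5,6].
HN type (ℓ=5): μ^(1)=13; μ^(2)=9; μ^(3)=3; μ^(4)=-11; μ^(5)=-15

((0, 0, 0, 0, 1, 1); (0, 0, 0, 2, 0, 0); (0, 2, 2, 0, 0, 0); (0, 0, 1, 0, 0, 0); (3, 0, 0, 0, 0, 0))


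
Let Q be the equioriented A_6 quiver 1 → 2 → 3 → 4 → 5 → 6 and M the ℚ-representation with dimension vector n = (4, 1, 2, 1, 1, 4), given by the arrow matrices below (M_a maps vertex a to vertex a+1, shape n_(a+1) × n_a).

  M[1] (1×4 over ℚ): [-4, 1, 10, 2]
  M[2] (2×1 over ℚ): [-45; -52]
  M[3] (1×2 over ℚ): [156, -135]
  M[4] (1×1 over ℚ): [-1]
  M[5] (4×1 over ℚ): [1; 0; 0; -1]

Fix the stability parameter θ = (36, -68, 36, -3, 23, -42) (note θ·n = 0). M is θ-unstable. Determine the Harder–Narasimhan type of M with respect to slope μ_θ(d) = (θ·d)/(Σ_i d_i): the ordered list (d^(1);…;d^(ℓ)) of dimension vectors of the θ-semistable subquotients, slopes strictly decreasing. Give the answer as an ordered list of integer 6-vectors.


Via rank(M_{q-1}∘⋯∘M_p): M ≅ I[1,1]^3, I[1,3], I[3,6], I[6,6]^3.
μ_θ-semistable layers: μ^(1)=36; μ^(2)=7/2; μ^(3)=-16; μ^(4)=-42

((3, 0, 1, 0, 0, 0); (0, 0, 1, 1, 1, 1); (1, 1, 0, 0, 0, 0); (0, 0, 0, 0, 0, 3))


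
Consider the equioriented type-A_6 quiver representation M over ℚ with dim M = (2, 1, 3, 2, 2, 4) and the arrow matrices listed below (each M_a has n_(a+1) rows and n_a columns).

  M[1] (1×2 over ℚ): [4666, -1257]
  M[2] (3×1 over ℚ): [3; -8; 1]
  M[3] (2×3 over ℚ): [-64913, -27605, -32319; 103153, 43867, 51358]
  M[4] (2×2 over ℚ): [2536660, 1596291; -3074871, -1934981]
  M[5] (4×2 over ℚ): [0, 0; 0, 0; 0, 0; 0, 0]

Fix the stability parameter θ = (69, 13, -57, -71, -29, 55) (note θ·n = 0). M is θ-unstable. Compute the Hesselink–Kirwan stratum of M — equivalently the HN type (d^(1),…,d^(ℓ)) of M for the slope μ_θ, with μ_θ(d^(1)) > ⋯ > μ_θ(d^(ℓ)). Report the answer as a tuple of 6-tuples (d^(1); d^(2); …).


Via rank(M_{q-1}∘⋯∘M_p): M ≅ I[1,1], I[1,5], I[3,3], I[3,5], I[6,6]^4.
μ_θ-semistable layers: μ^(1)=69; μ^(2)=55; μ^(3)=-15; μ^(4)=-29; μ^(5)=-57; μ^(6)=-64

((1, 0, 0, 0, 0, 0); (0, 0, 0, 0, 0, 4); (1, 1, 1, 1, 1, 0); (0, 0, 0, 0, 1, 0); (0, 0, 1, 0, 0, 0); (0, 0, 1, 1, 0, 0))
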